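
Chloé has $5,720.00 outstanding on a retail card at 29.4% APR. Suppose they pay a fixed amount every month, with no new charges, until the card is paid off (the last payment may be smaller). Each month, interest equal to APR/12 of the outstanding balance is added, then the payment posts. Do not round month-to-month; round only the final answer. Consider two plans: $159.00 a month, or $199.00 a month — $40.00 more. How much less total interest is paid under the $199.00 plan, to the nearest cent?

$3,988.73

Monthly rate r = 29.4%/12 = 2.45% = 0.0245.
At $159.00/mo: n = ⌈−ln(1 − rB₀/P)/ln(1+r)⌉ = 89 payments (last $12.28); total interest = total paid − $5,720.00 = $8,284.28.
At $199.00/mo: 51 payments (last $65.55); total interest $4,295.55.
Interest saved = $8,284.28 − $4,295.55 = $3,988.73.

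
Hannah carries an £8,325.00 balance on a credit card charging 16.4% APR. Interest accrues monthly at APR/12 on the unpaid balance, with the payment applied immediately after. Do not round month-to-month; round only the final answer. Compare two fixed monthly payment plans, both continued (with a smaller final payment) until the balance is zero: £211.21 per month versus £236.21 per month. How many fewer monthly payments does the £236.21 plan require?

8 fewer payments

Monthly rate r = 16.4%/12 = 1.36667% = 0.0136667.
At £211.21/mo: n = ⌈−ln(1 − rB₀/P)/ln(1+r)⌉ = 57 payments (last £210.32); total interest = total paid − £8,325.00 = £3,713.08.
At £236.21/mo: 49 payments (last £97.54); total interest £3,110.62.
Payments saved = 57 − 49 = 8.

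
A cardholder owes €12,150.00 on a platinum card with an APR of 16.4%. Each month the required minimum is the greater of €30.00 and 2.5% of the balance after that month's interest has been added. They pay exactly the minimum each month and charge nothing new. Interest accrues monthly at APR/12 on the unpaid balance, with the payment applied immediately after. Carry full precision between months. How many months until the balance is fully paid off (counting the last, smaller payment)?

256 months

Monthly rate r = 16.4%/12 = 1.36667% = 0.0136667.
While 2.5% of the post-interest balance exceeds €30.00, each month B ← (B·(1+r))·(1 − 0.025), i.e. B shrinks by the factor (1+r)·0.975 = 0.98833.
This holds for months 1–199. Entering month 200 the balance is €1,173.90; 2.5% of the post-interest balance is now below €30.00, so the flat €30.00 minimum applies from here.
From month 200 a fixed €30.00 at rate r clears €1,173.90 in 57 more payments. Total: 199 + 57 = 256 months.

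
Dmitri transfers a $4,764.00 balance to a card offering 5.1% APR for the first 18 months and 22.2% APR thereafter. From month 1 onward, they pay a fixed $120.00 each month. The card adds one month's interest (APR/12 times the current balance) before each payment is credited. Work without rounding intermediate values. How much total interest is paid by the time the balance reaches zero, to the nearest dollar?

Promo months 1–18 at r₀ = 5.1%/12 = 0.00425; months 19+ at r₁ = 22.2%/12 = 0.0185.
After month 18: iterate B ← B·(1+r₀) − $120.00 for 18 months → $2,902.09.
Then at r₁ with $120.00/mo: n₂ = −ln(1 − r₁·B/P)/ln(1+r₁) ≈ 32.36 → 33 more payments.
Total paid = 50·$120.00 + $43.06 = $6,043.06; interest = $6,043.06 − $4,764.00 = $1,279.06.

$1,279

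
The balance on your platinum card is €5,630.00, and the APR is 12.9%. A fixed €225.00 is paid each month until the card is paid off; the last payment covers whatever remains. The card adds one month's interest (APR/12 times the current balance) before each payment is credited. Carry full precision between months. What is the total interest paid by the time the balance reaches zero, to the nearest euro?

€963

Monthly rate r = 12.9%/12 = 1.075% = 0.01075.
Payoff takes n = ⌈−ln(1 − rB₀/P)/ln(1+r)⌉ = ⌈29.303⌉ = 30 payments; the last is €68.44.
Total paid = 29·€225.00 + €68.44 = €6,593.44.
Total interest = total paid − principal = €6,593.44 − €5,630.00 = €963.44.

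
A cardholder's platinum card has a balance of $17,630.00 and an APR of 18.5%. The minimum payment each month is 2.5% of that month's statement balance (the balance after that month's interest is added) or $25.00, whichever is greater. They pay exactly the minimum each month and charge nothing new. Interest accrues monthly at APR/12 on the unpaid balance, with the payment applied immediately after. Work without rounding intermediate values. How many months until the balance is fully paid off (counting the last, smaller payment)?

Monthly rate r = 18.5%/12 = 1.54167% = 0.0154167.
While 2.5% of the post-interest balance exceeds $25.00, each month B ← (B·(1+r))·(1 − 0.025), i.e. B shrinks by the factor (1+r)·0.975 = 0.99003.
This holds for months 1–288. Entering month 289 the balance is $984.32; 2.5% of the post-interest balance is now below $25.00, so the flat $25.00 minimum applies from here.
From month 289 a fixed $25.00 at rate r clears $984.32 in 62 more payments. Total: 288 + 62 = 350 months.

350 months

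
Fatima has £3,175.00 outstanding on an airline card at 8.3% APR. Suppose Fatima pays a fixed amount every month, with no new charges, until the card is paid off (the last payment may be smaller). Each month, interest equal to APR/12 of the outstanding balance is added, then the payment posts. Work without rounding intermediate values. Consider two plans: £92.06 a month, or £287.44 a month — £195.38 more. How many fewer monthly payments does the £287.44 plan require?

Monthly rate r = 8.3%/12 = 0.691667% = 0.00691667.
At £92.06/mo: n = ⌈−ln(1 − rB₀/P)/ln(1+r)⌉ = 40 payments (last £49.53); total interest = total paid − £3,175.00 = £464.87.
At £287.44/mo: 12 payments (last £152.66); total interest £139.50.
Payments saved = 40 − 12 = 28.

28 fewer payments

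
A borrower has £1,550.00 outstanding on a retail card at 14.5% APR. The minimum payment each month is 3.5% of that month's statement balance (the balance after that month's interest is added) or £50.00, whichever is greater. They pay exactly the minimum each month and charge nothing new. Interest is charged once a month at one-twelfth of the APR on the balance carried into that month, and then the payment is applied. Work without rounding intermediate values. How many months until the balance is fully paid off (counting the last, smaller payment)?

39 months

Monthly rate r = 14.5%/12 = 1.20833% = 0.0120833.
While 3.5% of the post-interest balance exceeds £50.00, each month B ← (B·(1+r))·(1 − 0.035), i.e. B shrinks by the factor (1+r)·0.965 = 0.97666.
This holds for months 1–4. Entering month 5 the balance is £1,410.28; 3.5% of the post-interest balance is now below £50.00, so the flat £50.00 minimum applies from here.
From month 5 a fixed £50.00 at rate r clears £1,410.28 in 35 more payments. Total: 4 + 35 = 39 months.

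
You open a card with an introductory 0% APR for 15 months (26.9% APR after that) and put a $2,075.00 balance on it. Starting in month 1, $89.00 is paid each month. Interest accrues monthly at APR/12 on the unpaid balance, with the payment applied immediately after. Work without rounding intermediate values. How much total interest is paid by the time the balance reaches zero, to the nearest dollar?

$88

Promo months 1–15 at r₀ = 0%/12 = 0; months 16+ at r₁ = 26.9%/12 = 0.0224167.
After month 15 (no interest yet): B = $2,075.00 − 15·$89.00 = $740.00.
Then at r₁ with $89.00/mo: n₂ = −ln(1 − r₁·B/P)/ln(1+r₁) ≈ 9.30 → 10 more payments.
Total paid = 24·$89.00 + $27.30 = $2,163.30; interest = $2,163.30 − $2,075.00 = $88.30.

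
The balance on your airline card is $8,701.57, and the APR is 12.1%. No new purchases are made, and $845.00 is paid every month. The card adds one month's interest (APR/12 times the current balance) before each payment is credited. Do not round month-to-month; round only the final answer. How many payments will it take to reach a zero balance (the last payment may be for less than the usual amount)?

11 payments

Monthly rate r = 12.1%/12 = 1.00833% = 0.0100833.
Recurrence: B ← B·(1+r) − $845.00.
Month 1: interest $87.74; balance after payment $7,944.31.
Month 2: interest $80.11; balance after payment $7,179.42.
Closed form: n = −ln(1 − rB₀/P)/ln(1+r) = −ln(0.89616)/ln(1.01008) ≈ 10.927, so the balance reaches zero during payment 11.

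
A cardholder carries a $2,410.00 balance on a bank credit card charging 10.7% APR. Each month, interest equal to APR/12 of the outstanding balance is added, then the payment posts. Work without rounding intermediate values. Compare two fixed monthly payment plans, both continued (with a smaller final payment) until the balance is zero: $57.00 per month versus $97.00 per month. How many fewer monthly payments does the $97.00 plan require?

25 fewer payments

Monthly rate r = 10.7%/12 = 0.891667% = 0.00891667.
At $57.00/mo: n = ⌈−ln(1 − rB₀/P)/ln(1+r)⌉ = 54 payments (last $17.55); total interest = total paid − $2,410.00 = $628.55.
At $97.00/mo: 29 payments (last $20.56); total interest $326.56.
Payments saved = 54 − 29 = 25.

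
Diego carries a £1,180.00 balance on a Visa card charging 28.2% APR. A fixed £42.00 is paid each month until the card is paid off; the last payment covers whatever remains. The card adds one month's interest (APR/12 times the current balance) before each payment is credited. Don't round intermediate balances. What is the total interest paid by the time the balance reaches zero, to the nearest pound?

Monthly rate r = 28.2%/12 = 2.35% = 0.0235.
Payoff takes n = ⌈−ln(1 − rB₀/P)/ln(1+r)⌉ = ⌈46.474⌉ = 47 payments; the last is £20.04.
Total paid = 46·£42.00 + £20.04 = £1,952.04.
Total interest = total paid − principal = £1,952.04 − £1,180.00 = £772.04.

£772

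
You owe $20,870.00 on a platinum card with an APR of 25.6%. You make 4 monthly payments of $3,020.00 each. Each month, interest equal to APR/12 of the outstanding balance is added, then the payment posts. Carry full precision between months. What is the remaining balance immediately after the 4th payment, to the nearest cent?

$10,236.62

Monthly rate r = 25.6%/12 = 2.13333% = 0.0213333.
Each month: B ← B·(1+r) − $3,020.00.
Month 1: interest $445.23; balance after payment $18,295.23.
Month 2: interest $390.30; balance after payment $15,665.52.
Month 3: interest $334.20; balance after payment $12,979.72.
Month 4: interest $276.90; balance after payment $10,236.62.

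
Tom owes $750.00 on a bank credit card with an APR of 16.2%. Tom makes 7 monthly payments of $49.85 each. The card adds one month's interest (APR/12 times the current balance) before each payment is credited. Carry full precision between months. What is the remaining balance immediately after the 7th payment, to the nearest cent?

$460.41

Monthly rate r = 16.2%/12 = 1.35% = 0.0135.
Each month: B ← B·(1+r) − $49.85.
Month 1: interest $10.12; balance after payment $710.27.
Month 2: interest $9.59; balance after payment $670.01.
Month 3: interest $9.05; balance after payment $629.21.
Month 4: interest $8.49; balance after payment $587.85.
Month 5: interest $7.94; balance after payment $545.94.
Month 6: interest $7.37; balance after payment $503.46.
Month 7: interest $6.80; balance after payment $460.41.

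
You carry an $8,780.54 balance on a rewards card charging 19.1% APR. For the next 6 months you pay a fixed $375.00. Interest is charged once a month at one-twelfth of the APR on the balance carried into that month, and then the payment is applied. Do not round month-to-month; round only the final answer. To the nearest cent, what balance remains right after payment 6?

$7,311.71

Monthly rate r = 19.1%/12 = 1.59167% = 0.0159167.
Each month: B ← B·(1+r) − $375.00.
Month 1: interest $139.76; balance after payment $8,545.30.
Month 2: interest $136.01; balance after payment $8,306.31.
Month 3: interest $132.21; balance after payment $8,063.52.
Month 4: interest $128.34; balance after payment $7,816.86.
Month 5: interest $124.42; balance after payment $7,566.28.
Month 6: interest $120.43; balance after payment $7,311.71.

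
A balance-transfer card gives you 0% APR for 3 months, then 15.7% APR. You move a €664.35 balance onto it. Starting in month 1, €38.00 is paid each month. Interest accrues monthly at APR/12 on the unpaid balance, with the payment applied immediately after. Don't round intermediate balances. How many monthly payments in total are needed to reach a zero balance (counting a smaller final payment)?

Promo months 1–3 at r₀ = 0%/12 = 0; months 4+ at r₁ = 15.7%/12 = 0.0130833.
After month 3 (no interest yet): B = €664.35 − 3·€38.00 = €550.35.
Then at r₁ with €38.00/mo: n₂ = −ln(1 − r₁·B/P)/ln(1+r₁) ≈ 16.16 → 17 more payments.

20 payments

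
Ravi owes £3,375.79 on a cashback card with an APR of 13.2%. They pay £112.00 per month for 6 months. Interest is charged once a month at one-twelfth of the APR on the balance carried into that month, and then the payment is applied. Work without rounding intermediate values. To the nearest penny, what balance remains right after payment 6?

Monthly rate r = 13.2%/12 = 1.1% = 0.011.
Each month: B ← B·(1+r) − £112.00.
Month 1: interest £37.13; balance after payment £3,300.92.
Month 2: interest £36.31; balance after payment £3,225.23.
Month 3: interest £35.48; balance after payment £3,148.71.
Month 4: interest £34.64; balance after payment £3,071.35.
Month 5: interest £33.78; balance after payment £2,993.13.
Month 6: interest £32.92; balance after payment £2,914.06.

£2,914.06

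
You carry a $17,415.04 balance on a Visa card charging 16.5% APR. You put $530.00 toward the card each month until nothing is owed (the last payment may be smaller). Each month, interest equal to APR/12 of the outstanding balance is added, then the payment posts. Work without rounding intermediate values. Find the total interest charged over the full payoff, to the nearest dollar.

Monthly rate r = 16.5%/12 = 1.375% = 0.01375.
Payoff takes n = ⌈−ln(1 − rB₀/P)/ln(1+r)⌉ = ⌈44.018⌉ = 45 payments; the last is $9.63.
Total paid = 44·$530.00 + $9.63 = $23,329.63.
Total interest = total paid − principal = $23,329.63 − $17,415.04 = $5,914.59.

$5,915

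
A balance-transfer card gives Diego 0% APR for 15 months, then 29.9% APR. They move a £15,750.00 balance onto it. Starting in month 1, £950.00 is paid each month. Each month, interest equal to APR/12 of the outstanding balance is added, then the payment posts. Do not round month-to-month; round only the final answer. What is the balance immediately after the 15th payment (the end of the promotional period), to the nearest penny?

Promo months 1–15 at r₀ = 0%/12 = 0; months 16+ at r₁ = 29.9%/12 = 0.0249167.
After month 15 (no interest yet): B = £15,750.00 − 15·£950.00 = £1,500.00.

£1,500.00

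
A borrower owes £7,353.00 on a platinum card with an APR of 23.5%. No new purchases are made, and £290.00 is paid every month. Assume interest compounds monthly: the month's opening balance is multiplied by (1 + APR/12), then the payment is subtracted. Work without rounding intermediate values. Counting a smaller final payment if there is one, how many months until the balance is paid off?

36 months

Monthly rate r = 23.5%/12 = 1.95833% = 0.0195833.
Recurrence: B ← B·(1+r) − £290.00.
Month 1: interest £144.00; balance after payment £7,207.00.
Month 2: interest £141.14; balance after payment £7,058.13.
Closed form: n = −ln(1 − rB₀/P)/ln(1+r) = −ln(0.50346)/ln(1.01958) ≈ 35.384, so the balance reaches zero during payment 36.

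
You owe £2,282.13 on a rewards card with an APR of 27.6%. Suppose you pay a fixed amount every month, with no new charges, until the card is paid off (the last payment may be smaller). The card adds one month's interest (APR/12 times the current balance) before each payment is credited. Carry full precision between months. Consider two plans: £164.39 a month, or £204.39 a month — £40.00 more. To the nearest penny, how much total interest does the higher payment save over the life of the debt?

Monthly rate r = 27.6%/12 = 2.3% = 0.023.
At £164.39/mo: n = ⌈−ln(1 − rB₀/P)/ln(1+r)⌉ = 17 payments (last £150.48); total interest = total paid − £2,282.13 = £498.59.
At £204.39/mo: 14 payments (last £10.79); total interest £385.73.
Interest saved = £498.59 − £385.73 = £112.86.

£112.86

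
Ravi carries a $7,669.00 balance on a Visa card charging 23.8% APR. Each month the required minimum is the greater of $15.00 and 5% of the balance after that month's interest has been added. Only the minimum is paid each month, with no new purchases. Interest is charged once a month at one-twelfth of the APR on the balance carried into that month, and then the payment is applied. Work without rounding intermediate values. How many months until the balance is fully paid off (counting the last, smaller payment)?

Monthly rate r = 23.8%/12 = 1.98333% = 0.0198333.
While 5% of the post-interest balance exceeds $15.00, each month B ← (B·(1+r))·(1 − 0.05), i.e. B shrinks by the factor (1+r)·0.95 = 0.96884.
This holds for months 1–104. Entering month 105 the balance is $285.12; 5% of the post-interest balance is now below $15.00, so the flat $15.00 minimum applies from here.
From month 105 a fixed $15.00 at rate r clears $285.12 in 25 more payments. Total: 104 + 25 = 129 months.

129 months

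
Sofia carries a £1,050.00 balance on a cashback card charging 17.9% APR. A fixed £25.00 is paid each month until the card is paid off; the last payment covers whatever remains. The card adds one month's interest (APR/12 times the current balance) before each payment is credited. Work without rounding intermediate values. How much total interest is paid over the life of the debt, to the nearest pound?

Monthly rate r = 17.9%/12 = 1.49167% = 0.0149167.
Payoff takes n = ⌈−ln(1 − rB₀/P)/ln(1+r)⌉ = ⌈66.514⌉ = 67 payments; the last is £12.89.
Total paid = 66·£25.00 + £12.89 = £1,662.89.
Total interest = total paid − principal = £1,662.89 − £1,050.00 = £612.89.

£613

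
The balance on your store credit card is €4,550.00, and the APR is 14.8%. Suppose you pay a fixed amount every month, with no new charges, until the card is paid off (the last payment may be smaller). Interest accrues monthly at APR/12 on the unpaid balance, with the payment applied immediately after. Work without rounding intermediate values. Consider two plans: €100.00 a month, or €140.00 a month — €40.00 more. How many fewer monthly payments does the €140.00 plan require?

Monthly rate r = 14.8%/12 = 1.23333% = 0.0123333.
At €100.00/mo: n = ⌈−ln(1 − rB₀/P)/ln(1+r)⌉ = 68 payments (last €19.32); total interest = total paid − €4,550.00 = €2,169.32.
At €140.00/mo: 42 payments (last €110.26); total interest €1,300.26.
Payments saved = 68 − 42 = 26.

26 fewer payments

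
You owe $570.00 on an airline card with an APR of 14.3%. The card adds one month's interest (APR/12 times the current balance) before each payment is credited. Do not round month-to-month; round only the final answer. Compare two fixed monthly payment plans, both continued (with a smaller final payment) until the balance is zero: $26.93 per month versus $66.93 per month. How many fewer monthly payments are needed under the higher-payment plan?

15 fewer payments

Monthly rate r = 14.3%/12 = 1.19167% = 0.0119167.
At $26.93/mo: n = ⌈−ln(1 − rB₀/P)/ln(1+r)⌉ = 25 payments (last $14.47); total interest = total paid − $570.00 = $90.79.
At $66.93/mo: 10 payments (last $2.26); total interest $34.63.
Payments saved = 25 − 10 = 15.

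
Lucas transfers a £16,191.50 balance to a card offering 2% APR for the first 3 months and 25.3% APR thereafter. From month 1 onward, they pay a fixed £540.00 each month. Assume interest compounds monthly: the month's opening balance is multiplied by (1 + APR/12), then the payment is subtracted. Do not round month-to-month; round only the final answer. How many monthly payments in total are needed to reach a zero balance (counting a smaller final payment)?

44 payments

Promo months 1–3 at r₀ = 2%/12 = 0.00166667; months 4+ at r₁ = 25.3%/12 = 0.0210833.
After month 3: iterate B ← B·(1+r₀) − £540.00 for 3 months → £14,649.89.
Then at r₁ with £540.00/mo: n₂ = −ln(1 − r₁·B/P)/ln(1+r₁) ≈ 40.67 → 41 more payments.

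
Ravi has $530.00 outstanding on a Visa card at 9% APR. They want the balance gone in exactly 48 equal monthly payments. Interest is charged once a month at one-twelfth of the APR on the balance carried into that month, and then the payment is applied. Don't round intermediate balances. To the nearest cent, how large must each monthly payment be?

$13.19

Monthly rate r = 9%/12 = 0.75% = 0.0075.
Level-payment amortization: P = B₀·r / (1 − (1+r)^(−n)) = 530.00·0.0075 / (1 − 1.0075^(−48)).
Denominator 1 − (1+r)^(−48) = 0.301385864.
P = 3.975 / 0.301385864 ≈ 13.19.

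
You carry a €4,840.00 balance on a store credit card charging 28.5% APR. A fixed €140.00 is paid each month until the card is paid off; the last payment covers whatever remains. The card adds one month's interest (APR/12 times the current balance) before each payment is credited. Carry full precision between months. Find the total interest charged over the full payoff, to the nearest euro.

Monthly rate r = 28.5%/12 = 2.375% = 0.02375.
Payoff takes n = ⌈−ln(1 − rB₀/P)/ln(1+r)⌉ = ⌈73.310⌉ = 74 payments; the last is €43.81.
Total paid = 73·€140.00 + €43.81 = €10,263.81.
Total interest = total paid − principal = €10,263.81 − €4,840.00 = €5,423.81.

€5,424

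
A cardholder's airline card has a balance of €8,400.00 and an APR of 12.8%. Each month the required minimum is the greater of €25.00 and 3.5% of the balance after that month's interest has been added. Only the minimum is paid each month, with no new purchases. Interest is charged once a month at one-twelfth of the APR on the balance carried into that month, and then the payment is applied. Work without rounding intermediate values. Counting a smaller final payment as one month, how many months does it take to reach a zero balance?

Monthly rate r = 12.8%/12 = 1.06667% = 0.0106667.
While 3.5% of the post-interest balance exceeds €25.00, each month B ← (B·(1+r))·(1 − 0.035), i.e. B shrinks by the factor (1+r)·0.965 = 0.97529.
This holds for months 1–99. Entering month 100 the balance is €705.78; 3.5% of the post-interest balance is now below €25.00, so the flat €25.00 minimum applies from here.
From month 100 a fixed €25.00 at rate r clears €705.78 in 34 more payments. Total: 99 + 34 = 133 months.

133 months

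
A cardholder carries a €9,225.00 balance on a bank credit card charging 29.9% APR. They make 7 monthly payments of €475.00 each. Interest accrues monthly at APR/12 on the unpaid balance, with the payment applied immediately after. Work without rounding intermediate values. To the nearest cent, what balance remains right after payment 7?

€7,375.26

Monthly rate r = 29.9%/12 = 2.49167% = 0.0249167.
Each month: B ← B·(1+r) − €475.00.
Month 1: interest €229.86; balance after payment €8,979.86.
Month 2: interest €223.75; balance after payment €8,728.60.
Month 3: interest €217.49; balance after payment €8,471.09.
Month 4: interest €211.07; balance after payment €8,207.16.
Month 5: interest €204.50; balance after payment €7,936.66.
Month 6: interest €197.76; balance after payment €7,659.41.
Month 7: interest €190.85; balance after payment €7,375.26.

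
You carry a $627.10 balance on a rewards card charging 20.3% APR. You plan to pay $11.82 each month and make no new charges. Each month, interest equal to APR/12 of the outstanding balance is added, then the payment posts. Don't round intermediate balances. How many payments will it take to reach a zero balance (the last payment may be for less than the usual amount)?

Monthly rate r = 20.3%/12 = 1.69167% = 0.0169167.
Recurrence: B ← B·(1+r) − $11.82.
Month 1: interest $10.61; balance after payment $625.89.
Month 2: interest $10.59; balance after payment $624.66.
Closed form: n = −ln(1 − rB₀/P)/ln(1+r) = −ln(0.1025)/ln(1.01692) ≈ 135.789, so the balance reaches zero during payment 136.

136 months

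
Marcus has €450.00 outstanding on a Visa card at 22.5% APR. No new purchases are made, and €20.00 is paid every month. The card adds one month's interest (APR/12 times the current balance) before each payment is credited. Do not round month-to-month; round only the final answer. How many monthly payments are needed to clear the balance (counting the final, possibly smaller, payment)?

Monthly rate r = 22.5%/12 = 1.875% = 0.01875.
Recurrence: B ← B·(1+r) − €20.00.
Month 1: interest €8.44; balance after payment €438.44.
Month 2: interest €8.22; balance after payment €426.66.
Closed form: n = −ln(1 − rB₀/P)/ln(1+r) = −ln(0.57812)/ln(1.01875) ≈ 29.498, so the balance reaches zero during payment 30.

30 payments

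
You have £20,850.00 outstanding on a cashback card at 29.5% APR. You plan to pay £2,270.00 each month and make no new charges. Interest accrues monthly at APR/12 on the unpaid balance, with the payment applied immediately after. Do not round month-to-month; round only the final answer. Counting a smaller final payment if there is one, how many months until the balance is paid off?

11 payments

Monthly rate r = 29.5%/12 = 2.45833% = 0.0245833.
Recurrence: B ← B·(1+r) − £2,270.00.
Month 1: interest £512.56; balance after payment £19,092.56.
Month 2: interest £469.36; balance after payment £17,291.92.
Closed form: n = −ln(1 − rB₀/P)/ln(1+r) = −ln(0.7742)/ln(1.02458) ≈ 10.538, so the balance reaches zero during payment 11.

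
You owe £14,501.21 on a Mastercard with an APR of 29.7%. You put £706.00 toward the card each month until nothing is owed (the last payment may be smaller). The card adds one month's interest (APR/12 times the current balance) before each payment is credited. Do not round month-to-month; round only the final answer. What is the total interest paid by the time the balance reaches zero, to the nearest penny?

£6,002.15

Monthly rate r = 29.7%/12 = 2.475% = 0.02475.
Payoff takes n = ⌈−ln(1 − rB₀/P)/ln(1+r)⌉ = ⌈29.041⌉ = 30 payments; the last is £29.36.
Total paid = 29·£706.00 + £29.36 = £20,503.36.
Total interest = total paid − principal = £20,503.36 − £14,501.21 = £6,002.15.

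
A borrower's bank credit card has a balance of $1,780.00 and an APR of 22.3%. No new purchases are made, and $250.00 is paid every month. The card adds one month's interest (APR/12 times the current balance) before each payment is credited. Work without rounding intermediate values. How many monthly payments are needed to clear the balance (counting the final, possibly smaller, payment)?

8 payments

Monthly rate r = 22.3%/12 = 1.85833% = 0.0185833.
Recurrence: B ← B·(1+r) − $250.00.
Month 1: interest $33.08; balance after payment $1,563.08.
Month 2: interest $29.05; balance after payment $1,342.13.
Closed form: n = −ln(1 − rB₀/P)/ln(1+r) = −ln(0.86769)/ln(1.01858) ≈ 7.708, so the balance reaches zero during payment 8.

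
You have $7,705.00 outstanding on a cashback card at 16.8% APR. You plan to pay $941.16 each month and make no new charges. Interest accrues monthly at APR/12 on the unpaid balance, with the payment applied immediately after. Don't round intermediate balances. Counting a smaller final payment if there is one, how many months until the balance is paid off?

9 payments

Monthly rate r = 16.8%/12 = 1.4% = 0.014.
Recurrence: B ← B·(1+r) − $941.16.
Month 1: interest $107.87; balance after payment $6,871.71.
Month 2: interest $96.20; balance after payment $6,026.75.
Closed form: n = −ln(1 − rB₀/P)/ln(1+r) = −ln(0.88539)/ln(1.014) ≈ 8.756, so the balance reaches zero during payment 9.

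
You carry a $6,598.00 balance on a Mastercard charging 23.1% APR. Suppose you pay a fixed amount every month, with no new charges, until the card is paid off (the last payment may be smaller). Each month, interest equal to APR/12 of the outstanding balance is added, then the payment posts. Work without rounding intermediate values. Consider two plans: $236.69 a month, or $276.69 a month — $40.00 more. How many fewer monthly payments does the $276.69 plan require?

Monthly rate r = 23.1%/12 = 1.925% = 0.01925.
At $236.69/mo: n = ⌈−ln(1 − rB₀/P)/ln(1+r)⌉ = 41 payments (last $81.39); total interest = total paid − $6,598.00 = $2,950.99.
At $276.69/mo: 33 payments (last $62.31); total interest $2,318.39.
Payments saved = 41 − 33 = 8.

8 fewer payments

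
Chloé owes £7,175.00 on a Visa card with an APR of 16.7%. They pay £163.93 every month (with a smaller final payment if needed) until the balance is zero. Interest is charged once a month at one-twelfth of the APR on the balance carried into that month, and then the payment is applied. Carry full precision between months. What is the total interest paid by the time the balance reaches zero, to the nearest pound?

£3,967

Monthly rate r = 16.7%/12 = 1.39167% = 0.0139167.
Payoff takes n = ⌈−ln(1 − rB₀/P)/ln(1+r)⌉ = ⌈67.966⌉ = 68 payments; the last is £158.40.
Total paid = 67·£163.93 + £158.40 = £11,141.71.
Total interest = total paid − principal = £11,141.71 − £7,175.00 = £3,966.71.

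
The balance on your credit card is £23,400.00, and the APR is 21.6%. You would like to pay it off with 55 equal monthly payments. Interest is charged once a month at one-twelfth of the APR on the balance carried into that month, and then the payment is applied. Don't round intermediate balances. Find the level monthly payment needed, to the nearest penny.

£673.77

Monthly rate r = 21.6%/12 = 1.8% = 0.018.
Level-payment amortization: P = B₀·r / (1 − (1+r)^(−n)) = 23400.00·0.018 / (1 − 1.018^(−55)).
Denominator 1 − (1+r)^(−55) = 0.625137316.
P = 421.2 / 0.625137316 ≈ 673.77.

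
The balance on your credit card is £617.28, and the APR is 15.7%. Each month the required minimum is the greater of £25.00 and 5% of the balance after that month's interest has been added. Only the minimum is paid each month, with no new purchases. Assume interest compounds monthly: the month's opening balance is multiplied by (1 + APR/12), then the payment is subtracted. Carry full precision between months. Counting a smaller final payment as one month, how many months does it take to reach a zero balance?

29 months

Monthly rate r = 15.7%/12 = 1.30833% = 0.0130833.
While 5% of the post-interest balance exceeds £25.00, each month B ← (B·(1+r))·(1 − 0.05), i.e. B shrinks by the factor (1+r)·0.95 = 0.96243.
This holds for months 1–6. Entering month 7 the balance is £490.56; 5% of the post-interest balance is now below £25.00, so the flat £25.00 minimum applies from here.
From month 7 a fixed £25.00 at rate r clears £490.56 in 23 more payments. Total: 6 + 23 = 29 months.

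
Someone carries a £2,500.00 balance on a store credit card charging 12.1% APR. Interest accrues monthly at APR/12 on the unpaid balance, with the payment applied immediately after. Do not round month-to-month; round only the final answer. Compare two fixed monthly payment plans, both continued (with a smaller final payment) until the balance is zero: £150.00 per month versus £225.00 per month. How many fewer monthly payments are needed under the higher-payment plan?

Monthly rate r = 12.1%/12 = 1.00833% = 0.0100833.
At £150.00/mo: n = ⌈−ln(1 − rB₀/P)/ln(1+r)⌉ = 19 payments (last £50.98); total interest = total paid − £2,500.00 = £250.98.
At £225.00/mo: 12 payments (last £189.97); total interest £164.97.
Payments saved = 19 − 12 = 7.

7 fewer payments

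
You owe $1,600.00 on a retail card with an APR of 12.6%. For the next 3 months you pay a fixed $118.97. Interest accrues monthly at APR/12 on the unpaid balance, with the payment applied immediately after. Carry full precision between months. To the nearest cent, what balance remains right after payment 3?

Monthly rate r = 12.6%/12 = 1.05% = 0.0105.
Each month: B ← B·(1+r) − $118.97.
Month 1: interest $16.80; balance after payment $1,497.83.
Month 2: interest $15.73; balance after payment $1,394.59.
Month 3: interest $14.64; balance after payment $1,290.26.

$1,290.26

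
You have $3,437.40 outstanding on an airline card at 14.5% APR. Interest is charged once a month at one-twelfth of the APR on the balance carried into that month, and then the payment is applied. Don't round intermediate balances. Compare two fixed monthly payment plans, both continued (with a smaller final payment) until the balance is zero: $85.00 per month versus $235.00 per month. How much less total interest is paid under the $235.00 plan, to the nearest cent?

$941.02

Monthly rate r = 14.5%/12 = 1.20833% = 0.0120833.
At $85.00/mo: n = ⌈−ln(1 − rB₀/P)/ln(1+r)⌉ = 56 payments (last $71.55); total interest = total paid − $3,437.40 = $1,309.15.
At $235.00/mo: 17 payments (last $45.53); total interest $368.13.
Interest saved = $1,309.15 − $368.13 = $941.02.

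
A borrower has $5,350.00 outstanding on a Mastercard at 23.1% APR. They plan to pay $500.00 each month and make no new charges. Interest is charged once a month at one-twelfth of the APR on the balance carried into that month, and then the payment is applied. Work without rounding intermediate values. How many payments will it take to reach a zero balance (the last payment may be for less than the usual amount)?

13 months

Monthly rate r = 23.1%/12 = 1.925% = 0.01925.
Recurrence: B ← B·(1+r) − $500.00.
Month 1: interest $102.99; balance after payment $4,952.99.
Month 2: interest $95.35; balance after payment $4,548.33.
Closed form: n = −ln(1 − rB₀/P)/ln(1+r) = −ln(0.79402)/ln(1.01925) ≈ 12.096, so the balance reaches zero during payment 13.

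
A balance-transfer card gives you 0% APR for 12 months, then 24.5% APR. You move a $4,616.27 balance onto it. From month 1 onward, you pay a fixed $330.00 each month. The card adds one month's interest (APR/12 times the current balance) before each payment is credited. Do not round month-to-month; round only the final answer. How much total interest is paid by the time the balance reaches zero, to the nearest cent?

Promo months 1–12 at r₀ = 0%/12 = 0; months 13+ at r₁ = 24.5%/12 = 0.0204167.
After month 12 (no interest yet): B = $4,616.27 − 12·$330.00 = $656.27.
Then at r₁ with $330.00/mo: n₂ = −ln(1 − r₁·B/P)/ln(1+r₁) ≈ 2.05 → 3 more payments.
Total paid = 14·$330.00 + $16.94 = $4,636.94; interest = $4,636.94 − $4,616.27 = $20.67.

$20.67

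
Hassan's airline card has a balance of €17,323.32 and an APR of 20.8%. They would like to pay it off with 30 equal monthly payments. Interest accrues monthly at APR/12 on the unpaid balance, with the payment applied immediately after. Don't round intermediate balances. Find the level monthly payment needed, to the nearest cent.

€745.41

Monthly rate r = 20.8%/12 = 1.73333% = 0.0173333.
Level-payment amortization: P = B₀·r / (1 − (1+r)^(−n)) = 17323.32·0.0173333 / (1 − 1.01733^(−30)).
Denominator 1 − (1+r)^(−30) = 0.402824801.
P = 300.271 / 0.402824801 ≈ 745.41.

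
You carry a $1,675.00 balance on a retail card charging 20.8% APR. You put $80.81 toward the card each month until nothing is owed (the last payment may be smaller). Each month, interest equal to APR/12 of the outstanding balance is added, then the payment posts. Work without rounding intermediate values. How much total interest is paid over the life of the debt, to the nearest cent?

$418.39

Monthly rate r = 20.8%/12 = 1.73333% = 0.0173333.
Payoff takes n = ⌈−ln(1 − rB₀/P)/ln(1+r)⌉ = ⌈25.904⌉ = 26 payments; the last is $73.14.
Total paid = 25·$80.81 + $73.14 = $2,093.39.
Total interest = total paid − principal = $2,093.39 − $1,675.00 = $418.39.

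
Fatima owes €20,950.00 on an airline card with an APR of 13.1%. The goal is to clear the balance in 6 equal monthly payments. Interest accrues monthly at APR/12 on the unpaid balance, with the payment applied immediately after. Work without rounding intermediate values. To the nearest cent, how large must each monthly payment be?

Monthly rate r = 13.1%/12 = 1.09167% = 0.0109167.
Level-payment amortization: P = B₀·r / (1 − (1+r)^(−n)) = 20950.00·0.0109167 / (1 − 1.01092^(−6)).
Denominator 1 − (1+r)^(−6) = 0.0630684578.
P = 228.704 / 0.0630684578 ≈ 3626.28.

€3,626.28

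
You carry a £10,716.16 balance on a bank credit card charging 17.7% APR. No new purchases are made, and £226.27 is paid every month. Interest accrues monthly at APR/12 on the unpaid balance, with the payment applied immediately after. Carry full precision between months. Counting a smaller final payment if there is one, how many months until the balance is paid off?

82 payments

Monthly rate r = 17.7%/12 = 1.475% = 0.01475.
Recurrence: B ← B·(1+r) − £226.27.
Month 1: interest £158.06; balance after payment £10,647.95.
Month 2: interest £157.06; balance after payment £10,578.74.
Closed form: n = −ln(1 − rB₀/P)/ln(1+r) = −ln(0.30144)/ln(1.01475) ≈ 81.899, so the balance reaches zero during payment 82.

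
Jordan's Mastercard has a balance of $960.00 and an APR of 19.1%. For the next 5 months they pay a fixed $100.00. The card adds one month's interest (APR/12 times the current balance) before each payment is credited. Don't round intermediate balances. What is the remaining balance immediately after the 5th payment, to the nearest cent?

$522.70

Monthly rate r = 19.1%/12 = 1.59167% = 0.0159167.
Each month: B ← B·(1+r) − $100.00.
Month 1: interest $15.28; balance after payment $875.28.
Month 2: interest $13.93; balance after payment $789.21.
Month 3: interest $12.56; balance after payment $701.77.
Month 4: interest $11.17; balance after payment $612.94.
Month 5: interest $9.76; balance after payment $522.70.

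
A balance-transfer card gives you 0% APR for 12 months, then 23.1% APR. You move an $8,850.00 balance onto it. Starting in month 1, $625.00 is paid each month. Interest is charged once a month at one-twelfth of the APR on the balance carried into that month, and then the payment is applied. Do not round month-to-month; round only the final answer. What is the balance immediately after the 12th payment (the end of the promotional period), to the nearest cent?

$1,350.00

Promo months 1–12 at r₀ = 0%/12 = 0; months 13+ at r₁ = 23.1%/12 = 0.01925.
After month 12 (no interest yet): B = $8,850.00 − 12·$625.00 = $1,350.00.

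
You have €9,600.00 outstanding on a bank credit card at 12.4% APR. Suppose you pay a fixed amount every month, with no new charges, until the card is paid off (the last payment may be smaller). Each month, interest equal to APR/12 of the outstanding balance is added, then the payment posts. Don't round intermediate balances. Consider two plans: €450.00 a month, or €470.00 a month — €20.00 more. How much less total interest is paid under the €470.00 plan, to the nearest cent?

Monthly rate r = 12.4%/12 = 1.03333% = 0.0103333.
At €450.00/mo: n = ⌈−ln(1 − rB₀/P)/ln(1+r)⌉ = 25 payments (last €101.25); total interest = total paid − €9,600.00 = €1,301.25.
At €470.00/mo: 24 payments (last €28.61); total interest €1,238.61.
Interest saved = €1,301.25 − €1,238.61 = €62.64.

€62.64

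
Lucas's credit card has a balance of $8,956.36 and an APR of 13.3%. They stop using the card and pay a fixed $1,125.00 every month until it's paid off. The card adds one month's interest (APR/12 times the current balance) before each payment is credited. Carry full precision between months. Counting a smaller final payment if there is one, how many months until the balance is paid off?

Monthly rate r = 13.3%/12 = 1.10833% = 0.0110833.
Recurrence: B ← B·(1+r) − $1,125.00.
Month 1: interest $99.27; balance after payment $7,930.63.
Month 2: interest $87.90; balance after payment $6,893.52.
Closed form: n = −ln(1 − rB₀/P)/ln(1+r) = −ln(0.91176)/ln(1.01108) ≈ 8.381, so the balance reaches zero during payment 9.

9 months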